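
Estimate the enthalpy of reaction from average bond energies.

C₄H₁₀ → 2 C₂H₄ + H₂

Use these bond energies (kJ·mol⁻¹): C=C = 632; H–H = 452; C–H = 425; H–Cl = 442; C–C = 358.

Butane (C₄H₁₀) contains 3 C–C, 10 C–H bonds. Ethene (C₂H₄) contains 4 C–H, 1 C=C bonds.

Bonds broken (reactants):
  C–C: 3 × 358 = 1074
  C–H: 10 × 425 = 4250
  Σ(broken) = 5324 kJ
Bonds formed (products):
  C–H: 8 × 425 = 3400
  C=C: 2 × 632 = 1264
  H–H: 1 × 452 = 452
  Σ(formed) = 5116 kJ
ΔH = Σ(broken) − Σ(formed) = 5324 − 5116 = +208 kJ

ΔH ≈ +208 kJ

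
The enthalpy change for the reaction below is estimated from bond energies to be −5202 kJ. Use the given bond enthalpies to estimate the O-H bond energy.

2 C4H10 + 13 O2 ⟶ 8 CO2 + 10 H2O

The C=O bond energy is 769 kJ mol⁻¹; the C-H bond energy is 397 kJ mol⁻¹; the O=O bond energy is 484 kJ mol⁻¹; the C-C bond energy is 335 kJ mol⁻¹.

D(O-H) ≈ 457 kJ/mol

Let D be the O-H bond energy.
Σ(broken) = 6×335 + 20×397 + 13×484 = 16242
Σ(formed) = 16×769 + 20×D = 12304 + 20D
ΔH = Σ(broken) − Σ(formed) = (16242) − (12304 + 20D) = +3938 − 20D
Setting this equal to −5202 kJ gives 20D = 9140, so D = 457 kJ/mol.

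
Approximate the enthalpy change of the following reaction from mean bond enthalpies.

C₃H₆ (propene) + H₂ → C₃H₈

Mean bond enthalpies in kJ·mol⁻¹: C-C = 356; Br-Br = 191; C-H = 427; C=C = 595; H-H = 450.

ΔH ≈ −165 kJ

Bonds broken (reactants):
  C-C: 1 × 356 = 356
  C-H: 6 × 427 = 2562
  C=C: 1 × 595 = 595
  H-H: 1 × 450 = 450
  Σ(broken) = 3963 kJ
Bonds formed (products):
  C-C: 2 × 356 = 712
  C-H: 8 × 427 = 3416
  Σ(formed) = 4128 kJ
ΔH = Σ(broken) − Σ(formed) = 3963 − 4128 = −165 kJ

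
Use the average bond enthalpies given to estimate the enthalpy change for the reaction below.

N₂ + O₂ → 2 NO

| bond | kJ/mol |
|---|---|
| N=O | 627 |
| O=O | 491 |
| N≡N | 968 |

Bonds broken (reactants):
  N≡N: 1 × 968 = 968
  O=O: 1 × 491 = 491
  Σ(broken) = 1459 kJ
Bonds formed (products):
  N=O: 2 × 627 = 1254
  Σ(formed) = 1254 kJ
ΔH = Σ(broken) − Σ(formed) = 1459 − 1254 = +205 kJ

ΔH ≈ +205 kJ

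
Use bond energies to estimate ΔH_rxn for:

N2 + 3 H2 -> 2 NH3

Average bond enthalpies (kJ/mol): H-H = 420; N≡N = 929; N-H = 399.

ΔH ≈ −205 kJ

Bonds broken (reactants):
  H-H: 3 × 420 = 1260
  N≡N: 1 × 929 = 929
  Σ(broken) = 2189 kJ
Bonds formed (products):
  N-H: 6 × 399 = 2394
  Σ(formed) = 2394 kJ
ΔH = Σ(broken) − Σ(formed) = 2189 − 2394 = −205 kJ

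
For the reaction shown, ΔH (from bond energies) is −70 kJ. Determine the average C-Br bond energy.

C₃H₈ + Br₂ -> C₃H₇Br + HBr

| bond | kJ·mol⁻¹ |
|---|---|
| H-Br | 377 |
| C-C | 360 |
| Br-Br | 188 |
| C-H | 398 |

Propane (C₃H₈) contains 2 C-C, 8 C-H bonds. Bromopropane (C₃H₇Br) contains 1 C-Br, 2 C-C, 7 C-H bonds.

D(C-Br) ≈ 279 kJ/mol

Let D be the C-Br bond energy.
Σ(broken) = 1×188 + 2×360 + 8×398 = 4092
Σ(formed) = 1×D + 2×360 + 7×398 + 1×377 = 3883 + D
ΔH = Σ(broken) − Σ(formed) = (4092) − (3883 + D) = +209 − D
Setting this equal to −70 kJ gives D = 279 kJ/mol.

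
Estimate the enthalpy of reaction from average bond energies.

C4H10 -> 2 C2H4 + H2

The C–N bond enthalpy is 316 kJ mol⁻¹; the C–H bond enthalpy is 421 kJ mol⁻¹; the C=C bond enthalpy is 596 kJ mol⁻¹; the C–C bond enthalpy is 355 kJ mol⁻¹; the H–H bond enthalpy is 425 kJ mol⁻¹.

Bonds broken (reactants):
  C–C: 3 × 355 = 1065
  C–H: 10 × 421 = 4210
  Σ(broken) = 5275 kJ
Bonds formed (products):
  C–H: 8 × 421 = 3368
  C=C: 2 × 596 = 1192
  H–H: 1 × 425 = 425
  Σ(formed) = 4985 kJ
ΔH = Σ(broken) − Σ(formed) = 5275 − 4985 = +290 kJ

ΔH ≈ +290 kJ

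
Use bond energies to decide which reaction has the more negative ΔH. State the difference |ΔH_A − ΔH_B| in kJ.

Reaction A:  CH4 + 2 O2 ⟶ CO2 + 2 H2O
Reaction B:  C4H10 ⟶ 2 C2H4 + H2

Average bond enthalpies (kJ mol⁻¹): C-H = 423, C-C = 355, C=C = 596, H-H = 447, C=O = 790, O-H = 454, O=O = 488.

Reaction A, by 1000 kJ

Reaction A:
  Bonds broken (reactants):
    C-H: 4 × 423 = 1692
    O=O: 2 × 488 = 976
    Σ(broken) = 2668 kJ
  Bonds formed (products):
    C=O: 2 × 790 = 1580
    O-H: 4 × 454 = 1816
    Σ(formed) = 3396 kJ
  ΔH_A = 2668 − 3396 = −728 kJ
Reaction B:
  Bonds broken (reactants):
    C-C: 3 × 355 = 1065
    C-H: 10 × 423 = 4230
    Σ(broken) = 5295 kJ
  Bonds formed (products):
    C-H: 8 × 423 = 3384
    C=C: 2 × 596 = 1192
    H-H: 1 × 447 = 447
    Σ(formed) = 5023 kJ
  ΔH_B = 5295 − 5023 = +272 kJ
ΔH_A − ΔH_B = −1000 kJ, so reaction A has the more negative ΔH; |ΔH_A − ΔH_B| = 1000 kJ.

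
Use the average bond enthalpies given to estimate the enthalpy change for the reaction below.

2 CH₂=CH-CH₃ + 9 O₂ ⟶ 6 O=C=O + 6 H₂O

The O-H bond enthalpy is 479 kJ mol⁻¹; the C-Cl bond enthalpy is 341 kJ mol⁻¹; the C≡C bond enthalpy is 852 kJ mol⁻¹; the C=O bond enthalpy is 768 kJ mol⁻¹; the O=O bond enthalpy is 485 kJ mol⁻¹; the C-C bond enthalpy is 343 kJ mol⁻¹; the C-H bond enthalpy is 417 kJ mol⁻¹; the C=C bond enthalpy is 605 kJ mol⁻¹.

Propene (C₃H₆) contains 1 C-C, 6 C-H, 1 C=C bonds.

ΔH ≈ −3699 kJ

Bonds broken (reactants):
  C-C: 2 × 343 = 686
  C-H: 12 × 417 = 5004
  C=C: 2 × 605 = 1210
  O=O: 9 × 485 = 4365
  Σ(broken) = 11265 kJ
Bonds formed (products):
  C=O: 12 × 768 = 9216
  O-H: 12 × 479 = 5748
  Σ(formed) = 14964 kJ
ΔH = Σ(broken) − Σ(formed) = 11265 − 14964 = −3699 kJ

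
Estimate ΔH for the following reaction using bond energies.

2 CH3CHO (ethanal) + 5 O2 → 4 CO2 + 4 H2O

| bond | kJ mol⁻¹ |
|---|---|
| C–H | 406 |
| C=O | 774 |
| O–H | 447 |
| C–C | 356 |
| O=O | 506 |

Bonds broken (reactants):
  C–C: 2 × 356 = 712
  C–H: 8 × 406 = 3248
  C=O: 2 × 774 = 1548
  O=O: 5 × 506 = 2530
  Σ(broken) = 8038 kJ
Bonds formed (products):
  C=O: 8 × 774 = 6192
  O–H: 8 × 447 = 3576
  Σ(formed) = 9768 kJ
ΔH = Σ(broken) − Σ(formed) = 8038 − 9768 = −1730 kJ

ΔH ≈ −1730 kJ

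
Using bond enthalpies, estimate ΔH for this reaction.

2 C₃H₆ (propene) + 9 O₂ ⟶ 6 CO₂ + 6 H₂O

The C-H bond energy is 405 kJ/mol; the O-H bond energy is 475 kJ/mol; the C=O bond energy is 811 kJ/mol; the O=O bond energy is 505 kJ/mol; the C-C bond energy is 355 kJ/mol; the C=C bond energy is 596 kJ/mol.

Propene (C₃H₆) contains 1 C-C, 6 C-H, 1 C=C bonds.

ΔH ≈ −4125 kJ

Bonds broken (reactants):
  C-C: 2 × 355 = 710
  C-H: 12 × 405 = 4860
  C=C: 2 × 596 = 1192
  O=O: 9 × 505 = 4545
  Σ(broken) = 11307 kJ
Bonds formed (products):
  C=O: 12 × 811 = 9732
  O-H: 12 × 475 = 5700
  Σ(formed) = 15432 kJ
ΔH = Σ(broken) − Σ(formed) = 11307 − 15432 = −4125 kJ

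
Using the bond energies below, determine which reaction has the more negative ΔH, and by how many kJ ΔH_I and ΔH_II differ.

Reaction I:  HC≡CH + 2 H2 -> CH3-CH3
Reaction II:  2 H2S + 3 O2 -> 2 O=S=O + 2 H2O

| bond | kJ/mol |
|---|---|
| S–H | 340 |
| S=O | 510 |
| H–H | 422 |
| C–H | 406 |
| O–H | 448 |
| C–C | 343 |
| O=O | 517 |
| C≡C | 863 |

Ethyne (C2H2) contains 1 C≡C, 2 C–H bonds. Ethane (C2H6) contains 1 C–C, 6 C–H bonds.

Reaction I:
  Bonds broken (reactants):
    C≡C: 1 × 863 = 863
    C–H: 2 × 406 = 812
    H–H: 2 × 422 = 844
    Σ(broken) = 2519 kJ
  Bonds formed (products):
    C–C: 1 × 343 = 343
    C–H: 6 × 406 = 2436
    Σ(formed) = 2779 kJ
  ΔH_I = 2519 − 2779 = −260 kJ
Reaction II:
  Bonds broken (reactants):
    O=O: 3 × 517 = 1551
    S–H: 4 × 340 = 1360
    Σ(broken) = 2911 kJ
  Bonds formed (products):
    O–H: 4 × 448 = 1792
    S=O: 4 × 510 = 2040
    Σ(formed) = 3832 kJ
  ΔH_II = 2911 − 3832 = −921 kJ
ΔH_I − ΔH_II = +661 kJ, so reaction II has the more negative ΔH; |ΔH_I − ΔH_II| = 661 kJ.

Reaction II, by 661 kJ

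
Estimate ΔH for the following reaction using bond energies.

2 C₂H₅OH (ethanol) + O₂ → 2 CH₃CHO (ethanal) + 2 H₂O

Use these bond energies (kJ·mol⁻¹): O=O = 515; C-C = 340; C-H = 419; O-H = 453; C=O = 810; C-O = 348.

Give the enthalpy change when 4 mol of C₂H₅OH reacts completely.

Bonds broken (reactants):
  C-C: 2 × 340 = 680
  C-H: 10 × 419 = 4190
  C-O: 2 × 348 = 696
  O-H: 2 × 453 = 906
  O=O: 1 × 515 = 515
  Σ(broken) = 6987 kJ
Bonds formed (products):
  C-C: 2 × 340 = 680
  C-H: 8 × 419 = 3352
  C=O: 2 × 810 = 1620
  O-H: 4 × 453 = 1812
  Σ(formed) = 7464 kJ
ΔH = Σ(broken) − Σ(formed) = 6987 − 7464 = −477 kJ
For 2× the reaction as written: 2 × (−477) = −954 kJ

ΔH = −954 kJ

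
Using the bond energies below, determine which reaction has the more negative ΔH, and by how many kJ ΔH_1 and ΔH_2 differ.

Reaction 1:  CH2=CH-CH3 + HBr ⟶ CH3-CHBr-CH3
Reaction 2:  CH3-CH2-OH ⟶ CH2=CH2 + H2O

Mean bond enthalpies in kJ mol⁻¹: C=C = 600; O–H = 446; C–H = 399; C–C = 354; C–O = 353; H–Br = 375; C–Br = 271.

Reaction 1:
  Bonds broken (reactants):
    C–C: 1 × 354 = 354
    C–H: 6 × 399 = 2394
    C=C: 1 × 600 = 600
    H–Br: 1 × 375 = 375
    Σ(broken) = 3723 kJ
  Bonds formed (products):
    C–Br: 1 × 271 = 271
    C–C: 2 × 354 = 708
    C–H: 7 × 399 = 2793
    Σ(formed) = 3772 kJ
  ΔH_1 = 3723 − 3772 = −49 kJ
Reaction 2:
  Bonds broken (reactants):
    C–C: 1 × 354 = 354
    C–H: 5 × 399 = 1995
    C–O: 1 × 353 = 353
    O–H: 1 × 446 = 446
    Σ(broken) = 3148 kJ
  Bonds formed (products):
    C–H: 4 × 399 = 1596
    C=C: 1 × 600 = 600
    O–H: 2 × 446 = 892
    Σ(formed) = 3088 kJ
  ΔH_2 = 3148 − 3088 = +60 kJ
ΔH_1 − ΔH_2 = −109 kJ, so reaction 1 has the more negative ΔH; |ΔH_1 − ΔH_2| = 109 kJ.

Reaction 1, by 109 kJ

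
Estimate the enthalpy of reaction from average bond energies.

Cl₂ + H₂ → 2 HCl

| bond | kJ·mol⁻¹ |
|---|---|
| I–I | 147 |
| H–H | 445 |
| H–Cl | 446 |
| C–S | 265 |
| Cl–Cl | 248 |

ΔH ≈ −199 kJ

Bonds broken (reactants):
  Cl–Cl: 1 × 248 = 248
  H–H: 1 × 445 = 445
  Σ(broken) = 693 kJ
Bonds formed (products):
  H–Cl: 2 × 446 = 892
  Σ(formed) = 892 kJ
ΔH = Σ(broken) − Σ(formed) = 693 − 892 = −199 kJ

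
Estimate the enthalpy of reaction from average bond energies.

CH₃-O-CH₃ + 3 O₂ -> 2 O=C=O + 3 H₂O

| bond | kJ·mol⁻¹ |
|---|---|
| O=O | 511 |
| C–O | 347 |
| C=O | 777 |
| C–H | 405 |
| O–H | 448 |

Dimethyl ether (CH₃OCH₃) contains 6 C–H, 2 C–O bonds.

ΔH ≈ −1139 kJ

Bonds broken (reactants):
  C–H: 6 × 405 = 2430
  C–O: 2 × 347 = 694
  O=O: 3 × 511 = 1533
  Σ(broken) = 4657 kJ
Bonds formed (products):
  C=O: 4 × 777 = 3108
  O–H: 6 × 448 = 2688
  Σ(formed) = 5796 kJ
ΔH = Σ(broken) − Σ(formed) = 4657 − 5796 = −1139 kJ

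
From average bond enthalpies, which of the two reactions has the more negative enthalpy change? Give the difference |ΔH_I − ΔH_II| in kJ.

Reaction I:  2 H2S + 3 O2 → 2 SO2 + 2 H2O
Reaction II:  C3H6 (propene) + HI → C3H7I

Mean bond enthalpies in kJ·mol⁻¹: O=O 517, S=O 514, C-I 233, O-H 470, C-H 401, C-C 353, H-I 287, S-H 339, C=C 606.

Reaction I, by 935 kJ

Reaction I:
  Bonds broken (reactants):
    O=O: 3 × 517 = 1551
    S-H: 4 × 339 = 1356
    Σ(broken) = 2907 kJ
  Bonds formed (products):
    O-H: 4 × 470 = 1880
    S=O: 4 × 514 = 2056
    Σ(formed) = 3936 kJ
  ΔH_I = 2907 − 3936 = −1029 kJ
Reaction II:
  Bonds broken (reactants):
    C-C: 1 × 353 = 353
    C-H: 6 × 401 = 2406
    C=C: 1 × 606 = 606
    H-I: 1 × 287 = 287
    Σ(broken) = 3652 kJ
  Bonds formed (products):
    C-C: 2 × 353 = 706
    C-H: 7 × 401 = 2807
    C-I: 1 × 233 = 233
    Σ(formed) = 3746 kJ
  ΔH_II = 3652 − 3746 = −94 kJ
ΔH_I − ΔH_II = −935 kJ, so reaction I has the more negative ΔH; |ΔH_I − ΔH_II| = 935 kJ.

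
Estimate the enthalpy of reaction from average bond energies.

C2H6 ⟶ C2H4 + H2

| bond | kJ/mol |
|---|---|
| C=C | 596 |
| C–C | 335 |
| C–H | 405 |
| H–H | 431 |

Bonds broken (reactants):
  C–C: 1 × 335 = 335
  C–H: 6 × 405 = 2430
  Σ(broken) = 2765 kJ
Bonds formed (products):
  C–H: 4 × 405 = 1620
  C=C: 1 × 596 = 596
  H–H: 1 × 431 = 431
  Σ(formed) = 2647 kJ
ΔH = Σ(broken) − Σ(formed) = 2765 − 2647 = +118 kJ

ΔH ≈ +118 kJ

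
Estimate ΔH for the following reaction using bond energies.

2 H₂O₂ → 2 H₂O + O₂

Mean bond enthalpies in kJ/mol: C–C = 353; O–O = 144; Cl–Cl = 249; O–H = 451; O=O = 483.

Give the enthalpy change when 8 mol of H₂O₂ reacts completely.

Bonds broken (reactants):
  O–H: 4 × 451 = 1804
  O–O: 2 × 144 = 288
  Σ(broken) = 2092 kJ
Bonds formed (products):
  O–H: 4 × 451 = 1804
  O=O: 1 × 483 = 483
  Σ(formed) = 2287 kJ
ΔH = Σ(broken) − Σ(formed) = 2092 − 2287 = −195 kJ
For 4× the reaction as written: 4 × (−195) = −780 kJ

ΔH = −780 kJ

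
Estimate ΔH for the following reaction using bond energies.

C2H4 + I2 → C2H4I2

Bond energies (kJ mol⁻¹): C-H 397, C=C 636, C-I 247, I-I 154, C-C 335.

Bonds broken (reactants):
  C-H: 4 × 397 = 1588
  C=C: 1 × 636 = 636
  I-I: 1 × 154 = 154
  Σ(broken) = 2378 kJ
Bonds formed (products):
  C-C: 1 × 335 = 335
  C-H: 4 × 397 = 1588
  C-I: 2 × 247 = 494
  Σ(formed) = 2417 kJ
ΔH = Σ(broken) − Σ(formed) = 2378 − 2417 = −39 kJ

ΔH ≈ −39 kJ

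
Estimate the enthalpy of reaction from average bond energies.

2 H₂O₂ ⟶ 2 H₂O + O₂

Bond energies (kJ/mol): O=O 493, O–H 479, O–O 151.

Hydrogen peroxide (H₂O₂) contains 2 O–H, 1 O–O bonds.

Bonds broken (reactants):
  O–H: 4 × 479 = 1916
  O–O: 2 × 151 = 302
  Σ(broken) = 2218 kJ
Bonds formed (products):
  O–H: 4 × 479 = 1916
  O=O: 1 × 493 = 493
  Σ(formed) = 2409 kJ
ΔH = Σ(broken) − Σ(formed) = 2218 − 2409 = −191 kJ

ΔH ≈ −191 kJ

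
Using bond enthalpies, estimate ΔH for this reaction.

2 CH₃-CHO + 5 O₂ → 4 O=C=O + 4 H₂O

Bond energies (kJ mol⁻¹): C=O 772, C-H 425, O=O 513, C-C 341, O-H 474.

Bonds broken (reactants):
  C-C: 2 × 341 = 682
  C-H: 8 × 425 = 3400
  C=O: 2 × 772 = 1544
  O=O: 5 × 513 = 2565
  Σ(broken) = 8191 kJ
Bonds formed (products):
  C=O: 8 × 772 = 6176
  O-H: 8 × 474 = 3792
  Σ(formed) = 9968 kJ
ΔH = Σ(broken) − Σ(formed) = 8191 − 9968 = −1777 kJ

ΔH ≈ −1777 kJ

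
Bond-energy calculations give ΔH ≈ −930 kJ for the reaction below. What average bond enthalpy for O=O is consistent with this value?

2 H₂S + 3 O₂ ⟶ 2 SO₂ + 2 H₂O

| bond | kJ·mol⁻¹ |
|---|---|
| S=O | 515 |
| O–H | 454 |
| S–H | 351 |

Let D be the O=O bond energy.
Σ(broken) = 3×D + 4×351 = 1404 + 3D
Σ(formed) = 4×454 + 4×515 = 3876
ΔH = Σ(broken) − Σ(formed) = (1404 + 3D) − (3876) = −2472 + 3D
Setting this equal to −930 kJ gives 3D = 1542, so D = 514 kJ/mol.

D(O=O) ≈ 514 kJ/mol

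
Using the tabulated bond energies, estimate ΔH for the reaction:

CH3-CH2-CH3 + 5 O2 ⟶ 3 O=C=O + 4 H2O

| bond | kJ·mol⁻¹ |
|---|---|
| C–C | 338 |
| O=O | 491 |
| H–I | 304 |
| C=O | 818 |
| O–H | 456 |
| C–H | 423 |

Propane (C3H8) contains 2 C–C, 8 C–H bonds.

ΔH ≈ −2041 kJ

Bonds broken (reactants):
  C–C: 2 × 338 = 676
  C–H: 8 × 423 = 3384
  O=O: 5 × 491 = 2455
  Σ(broken) = 6515 kJ
Bonds formed (products):
  C=O: 6 × 818 = 4908
  O–H: 8 × 456 = 3648
  Σ(formed) = 8556 kJ
ΔH = Σ(broken) − Σ(formed) = 6515 − 8556 = −2041 kJ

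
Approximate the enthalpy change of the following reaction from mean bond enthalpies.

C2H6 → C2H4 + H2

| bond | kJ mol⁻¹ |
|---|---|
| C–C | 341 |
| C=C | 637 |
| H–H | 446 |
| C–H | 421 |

ΔH ≈ +100 kJ

Bonds broken (reactants):
  C–C: 1 × 341 = 341
  C–H: 6 × 421 = 2526
  Σ(broken) = 2867 kJ
Bonds formed (products):
  C–H: 4 × 421 = 1684
  C=C: 1 × 637 = 637
  H–H: 1 × 446 = 446
  Σ(formed) = 2767 kJ
ΔH = Σ(broken) − Σ(formed) = 2867 − 2767 = +100 kJ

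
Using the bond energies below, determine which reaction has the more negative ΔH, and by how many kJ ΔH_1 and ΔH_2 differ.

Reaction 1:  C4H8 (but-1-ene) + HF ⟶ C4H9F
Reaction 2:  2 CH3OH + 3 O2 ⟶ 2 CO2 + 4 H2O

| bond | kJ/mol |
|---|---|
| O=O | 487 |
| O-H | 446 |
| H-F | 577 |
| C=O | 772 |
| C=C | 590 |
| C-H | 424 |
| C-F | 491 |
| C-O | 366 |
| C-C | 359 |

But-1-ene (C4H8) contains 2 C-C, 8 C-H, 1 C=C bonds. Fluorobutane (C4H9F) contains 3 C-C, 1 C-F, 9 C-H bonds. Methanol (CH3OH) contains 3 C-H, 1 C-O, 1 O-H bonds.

Reaction 2, by 920 kJ

Reaction 1:
  Bonds broken (reactants):
    C-C: 2 × 359 = 718
    C-H: 8 × 424 = 3392
    C=C: 1 × 590 = 590
    H-F: 1 × 577 = 577
    Σ(broken) = 5277 kJ
  Bonds formed (products):
    C-C: 3 × 359 = 1077
    C-F: 1 × 491 = 491
    C-H: 9 × 424 = 3816
    Σ(formed) = 5384 kJ
  ΔH_1 = 5277 − 5384 = −107 kJ
Reaction 2:
  Bonds broken (reactants):
    C-H: 6 × 424 = 2544
    C-O: 2 × 366 = 732
    O-H: 2 × 446 = 892
    O=O: 3 × 487 = 1461
    Σ(broken) = 5629 kJ
  Bonds formed (products):
    C=O: 4 × 772 = 3088
    O-H: 8 × 446 = 3568
    Σ(formed) = 6656 kJ
  ΔH_2 = 5629 − 6656 = −1027 kJ
ΔH_1 − ΔH_2 = +920 kJ, so reaction 2 has the more negative ΔH; |ΔH_1 − ΔH_2| = 920 kJ.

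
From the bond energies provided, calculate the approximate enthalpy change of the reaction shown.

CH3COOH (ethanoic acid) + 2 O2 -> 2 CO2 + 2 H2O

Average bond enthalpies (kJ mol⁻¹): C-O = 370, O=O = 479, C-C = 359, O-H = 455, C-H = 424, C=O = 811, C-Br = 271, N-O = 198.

Bonds broken (reactants):
  C-C: 1 × 359 = 359
  C-H: 3 × 424 = 1272
  C-O: 1 × 370 = 370
  C=O: 1 × 811 = 811
  O-H: 1 × 455 = 455
  O=O: 2 × 479 = 958
  Σ(broken) = 4225 kJ
Bonds formed (products):
  C=O: 4 × 811 = 3244
  O-H: 4 × 455 = 1820
  Σ(formed) = 5064 kJ
ΔH = Σ(broken) − Σ(formed) = 4225 − 5064 = −839 kJ

ΔH ≈ −839 kJ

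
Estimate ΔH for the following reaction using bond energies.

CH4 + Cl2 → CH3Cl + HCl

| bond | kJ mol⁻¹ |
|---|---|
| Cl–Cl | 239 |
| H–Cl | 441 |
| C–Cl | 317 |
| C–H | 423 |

Bonds broken (reactants):
  C–H: 4 × 423 = 1692
  Cl–Cl: 1 × 239 = 239
  Σ(broken) = 1931 kJ
Bonds formed (products):
  C–Cl: 1 × 317 = 317
  C–H: 3 × 423 = 1269
  H–Cl: 1 × 441 = 441
  Σ(formed) = 2027 kJ
ΔH = Σ(broken) − Σ(formed) = 1931 − 2027 = −96 kJ

ΔH ≈ −96 kJ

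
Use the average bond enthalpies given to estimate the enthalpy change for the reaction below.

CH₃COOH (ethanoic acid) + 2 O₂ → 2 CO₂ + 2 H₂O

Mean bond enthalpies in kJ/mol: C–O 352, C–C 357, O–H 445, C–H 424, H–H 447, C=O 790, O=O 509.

Bonds broken (reactants):
  C–C: 1 × 357 = 357
  C–H: 3 × 424 = 1272
  C–O: 1 × 352 = 352
  C=O: 1 × 790 = 790
  O–H: 1 × 445 = 445
  O=O: 2 × 509 = 1018
  Σ(broken) = 4234 kJ
Bonds formed (products):
  C=O: 4 × 790 = 3160
  O–H: 4 × 445 = 1780
  Σ(formed) = 4940 kJ
ΔH = Σ(broken) − Σ(formed) = 4234 − 4940 = −706 kJ

ΔH ≈ −706 kJ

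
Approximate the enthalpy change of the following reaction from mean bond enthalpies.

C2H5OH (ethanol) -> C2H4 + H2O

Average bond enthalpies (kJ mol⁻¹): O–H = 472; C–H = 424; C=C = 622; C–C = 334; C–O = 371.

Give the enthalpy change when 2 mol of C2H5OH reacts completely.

ΔH = +70 kJ

Bonds broken (reactants):
  C–C: 1 × 334 = 334
  C–H: 5 × 424 = 2120
  C–O: 1 × 371 = 371
  O–H: 1 × 472 = 472
  Σ(broken) = 3297 kJ
Bonds formed (products):
  C–H: 4 × 424 = 1696
  C=C: 1 × 622 = 622
  O–H: 2 × 472 = 944
  Σ(formed) = 3262 kJ
ΔH = Σ(broken) − Σ(formed) = 3297 − 3262 = +35 kJ
For 2× the reaction as written: 2 × (+35) = +70 kJ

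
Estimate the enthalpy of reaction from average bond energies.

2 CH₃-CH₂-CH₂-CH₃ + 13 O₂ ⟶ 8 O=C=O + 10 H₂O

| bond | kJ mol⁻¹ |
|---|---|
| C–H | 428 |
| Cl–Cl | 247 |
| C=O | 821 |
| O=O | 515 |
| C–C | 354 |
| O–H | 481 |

ΔH ≈ −5377 kJ

Bonds broken (reactants):
  C–C: 6 × 354 = 2124
  C–H: 20 × 428 = 8560
  O=O: 13 × 515 = 6695
  Σ(broken) = 17379 kJ
Bonds formed (products):
  C=O: 16 × 821 = 13136
  O–H: 20 × 481 = 9620
  Σ(formed) = 22756 kJ
ΔH = Σ(broken) − Σ(formed) = 17379 − 22756 = −5377 kJ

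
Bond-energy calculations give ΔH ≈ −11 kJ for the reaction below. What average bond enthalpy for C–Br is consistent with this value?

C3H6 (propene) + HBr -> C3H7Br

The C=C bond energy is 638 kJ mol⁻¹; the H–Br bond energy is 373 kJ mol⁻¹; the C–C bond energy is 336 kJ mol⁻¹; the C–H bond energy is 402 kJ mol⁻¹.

D(C–Br) ≈ 284 kJ/mol

Let D be the C–Br bond energy.
Σ(broken) = 1×336 + 6×402 + 1×638 + 1×373 = 3759
Σ(formed) = 1×D + 2×336 + 7×402 = 3486 + D
ΔH = Σ(broken) − Σ(formed) = (3759) − (3486 + D) = +273 − D
Setting this equal to −11 kJ gives D = 284 kJ/mol.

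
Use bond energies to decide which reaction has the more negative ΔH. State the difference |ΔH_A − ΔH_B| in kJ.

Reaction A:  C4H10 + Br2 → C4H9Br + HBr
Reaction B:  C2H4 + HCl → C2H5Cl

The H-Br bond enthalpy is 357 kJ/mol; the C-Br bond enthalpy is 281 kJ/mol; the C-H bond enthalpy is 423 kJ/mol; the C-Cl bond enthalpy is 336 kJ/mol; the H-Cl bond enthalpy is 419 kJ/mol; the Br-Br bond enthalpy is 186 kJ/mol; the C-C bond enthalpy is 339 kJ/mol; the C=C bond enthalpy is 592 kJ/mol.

Reaction B, by 58 kJ

Reaction A:
  Bonds broken (reactants):
    Br-Br: 1 × 186 = 186
    C-C: 3 × 339 = 1017
    C-H: 10 × 423 = 4230
    Σ(broken) = 5433 kJ
  Bonds formed (products):
    C-Br: 1 × 281 = 281
    C-C: 3 × 339 = 1017
    C-H: 9 × 423 = 3807
    H-Br: 1 × 357 = 357
    Σ(formed) = 5462 kJ
  ΔH_A = 5433 − 5462 = −29 kJ
Reaction B:
  Bonds broken (reactants):
    C-H: 4 × 423 = 1692
    C=C: 1 × 592 = 592
    H-Cl: 1 × 419 = 419
    Σ(broken) = 2703 kJ
  Bonds formed (products):
    C-C: 1 × 339 = 339
    C-Cl: 1 × 336 = 336
    C-H: 5 × 423 = 2115
    Σ(formed) = 2790 kJ
  ΔH_B = 2703 − 2790 = −87 kJ
ΔH_A − ΔH_B = +58 kJ, so reaction B has the more negative ΔH; |ΔH_A − ΔH_B| = 58 kJ.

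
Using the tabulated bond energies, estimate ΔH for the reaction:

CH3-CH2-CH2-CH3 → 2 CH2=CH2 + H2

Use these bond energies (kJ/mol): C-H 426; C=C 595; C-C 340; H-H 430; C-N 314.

Bonds broken (reactants):
  C-C: 3 × 340 = 1020
  C-H: 10 × 426 = 4260
  Σ(broken) = 5280 kJ
Bonds formed (products):
  C-H: 8 × 426 = 3408
  C=C: 2 × 595 = 1190
  H-H: 1 × 430 = 430
  Σ(formed) = 5028 kJ
ΔH = Σ(broken) − Σ(formed) = 5280 − 5028 = +252 kJ

ΔH ≈ +252 kJ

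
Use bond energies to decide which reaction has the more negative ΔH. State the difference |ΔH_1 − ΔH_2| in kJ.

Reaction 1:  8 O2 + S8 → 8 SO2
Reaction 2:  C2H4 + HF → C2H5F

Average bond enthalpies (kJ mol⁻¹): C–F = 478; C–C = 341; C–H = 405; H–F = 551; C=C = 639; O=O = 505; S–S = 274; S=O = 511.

Reaction 1, by 1910 kJ

Reaction 1:
  Bonds broken (reactants):
    O=O: 8 × 505 = 4040
    S–S: 8 × 274 = 2192
    Σ(broken) = 6232 kJ
  Bonds formed (products):
    S=O: 16 × 511 = 8176
    Σ(formed) = 8176 kJ
  ΔH_1 = 6232 − 8176 = −1944 kJ
Reaction 2:
  Bonds broken (reactants):
    C–H: 4 × 405 = 1620
    C=C: 1 × 639 = 639
    H–F: 1 × 551 = 551
    Σ(broken) = 2810 kJ
  Bonds formed (products):
    C–C: 1 × 341 = 341
    C–F: 1 × 478 = 478
    C–H: 5 × 405 = 2025
    Σ(formed) = 2844 kJ
  ΔH_2 = 2810 − 2844 = −34 kJ
ΔH_1 − ΔH_2 = −1910 kJ, so reaction 1 has the more negative ΔH; |ΔH_1 − ΔH_2| = 1910 kJ.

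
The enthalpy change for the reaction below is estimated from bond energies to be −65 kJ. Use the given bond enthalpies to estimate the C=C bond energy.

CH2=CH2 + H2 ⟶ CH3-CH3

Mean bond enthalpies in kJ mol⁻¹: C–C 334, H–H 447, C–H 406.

D(C=C) ≈ 634 kJ/mol

Let D be the C=C bond energy.
Σ(broken) = 4×406 + 1×D + 1×447 = 2071 + D
Σ(formed) = 1×334 + 6×406 = 2770
ΔH = Σ(broken) − Σ(formed) = (2071 + D) − (2770) = −699 + D
Setting this equal to −65 kJ gives D = 634 kJ/mol.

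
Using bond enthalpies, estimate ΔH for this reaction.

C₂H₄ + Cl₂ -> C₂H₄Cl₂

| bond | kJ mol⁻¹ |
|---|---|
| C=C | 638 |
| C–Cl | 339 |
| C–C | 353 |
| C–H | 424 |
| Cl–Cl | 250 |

Bonds broken (reactants):
  C–H: 4 × 424 = 1696
  C=C: 1 × 638 = 638
  Cl–Cl: 1 × 250 = 250
  Σ(broken) = 2584 kJ
Bonds formed (products):
  C–C: 1 × 353 = 353
  C–Cl: 2 × 339 = 678
  C–H: 4 × 424 = 1696
  Σ(formed) = 2727 kJ
ΔH = Σ(broken) − Σ(formed) = 2584 − 2727 = −143 kJ

ΔH ≈ −143 kJ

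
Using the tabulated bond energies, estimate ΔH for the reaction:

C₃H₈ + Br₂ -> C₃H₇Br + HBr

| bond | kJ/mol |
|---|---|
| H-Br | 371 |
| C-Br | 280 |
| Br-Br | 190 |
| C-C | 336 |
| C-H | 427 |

ΔH ≈ −34 kJ

Bonds broken (reactants):
  Br-Br: 1 × 190 = 190
  C-C: 2 × 336 = 672
  C-H: 8 × 427 = 3416
  Σ(broken) = 4278 kJ
Bonds formed (products):
  C-Br: 1 × 280 = 280
  C-C: 2 × 336 = 672
  C-H: 7 × 427 = 2989
  H-Br: 1 × 371 = 371
  Σ(formed) = 4312 kJ
ΔH = Σ(broken) − Σ(formed) = 4278 − 4312 = −34 kJ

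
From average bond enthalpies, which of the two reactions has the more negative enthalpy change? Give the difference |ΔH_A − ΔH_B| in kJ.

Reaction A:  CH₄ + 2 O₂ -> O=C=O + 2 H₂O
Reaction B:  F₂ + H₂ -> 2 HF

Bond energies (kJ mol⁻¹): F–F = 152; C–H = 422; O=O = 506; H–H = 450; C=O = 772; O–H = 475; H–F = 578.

Reaction A:
  Bonds broken (reactants):
    C–H: 4 × 422 = 1688
    O=O: 2 × 506 = 1012
    Σ(broken) = 2700 kJ
  Bonds formed (products):
    C=O: 2 × 772 = 1544
    O–H: 4 × 475 = 1900
    Σ(formed) = 3444 kJ
  ΔH_A = 2700 − 3444 = −744 kJ
Reaction B:
  Bonds broken (reactants):
    F–F: 1 × 152 = 152
    H–H: 1 × 450 = 450
    Σ(broken) = 602 kJ
  Bonds formed (products):
    H–F: 2 × 578 = 1156
    Σ(formed) = 1156 kJ
  ΔH_B = 602 − 1156 = −554 kJ
ΔH_A − ΔH_B = −190 kJ, so reaction A has the more negative ΔH; |ΔH_A − ΔH_B| = 190 kJ.

Reaction A, by 190 kJ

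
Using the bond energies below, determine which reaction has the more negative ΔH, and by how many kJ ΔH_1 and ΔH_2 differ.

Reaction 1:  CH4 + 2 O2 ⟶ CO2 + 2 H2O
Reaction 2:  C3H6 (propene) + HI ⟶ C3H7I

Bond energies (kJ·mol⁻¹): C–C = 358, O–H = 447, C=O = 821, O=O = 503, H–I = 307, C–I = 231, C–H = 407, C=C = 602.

Reaction 1:
  Bonds broken (reactants):
    C–H: 4 × 407 = 1628
    O=O: 2 × 503 = 1006
    Σ(broken) = 2634 kJ
  Bonds formed (products):
    C=O: 2 × 821 = 1642
    O–H: 4 × 447 = 1788
    Σ(formed) = 3430 kJ
  ΔH_1 = 2634 − 3430 = −796 kJ
Reaction 2:
  Bonds broken (reactants):
    C–C: 1 × 358 = 358
    C–H: 6 × 407 = 2442
    C=C: 1 × 602 = 602
    H–I: 1 × 307 = 307
    Σ(broken) = 3709 kJ
  Bonds formed (products):
    C–C: 2 × 358 = 716
    C–H: 7 × 407 = 2849
    C–I: 1 × 231 = 231
    Σ(formed) = 3796 kJ
  ΔH_2 = 3709 − 3796 = −87 kJ
ΔH_1 − ΔH_2 = −709 kJ, so reaction 1 has the more negative ΔH; |ΔH_1 − ΔH_2| = 709 kJ.

Reaction 1, by 709 kJ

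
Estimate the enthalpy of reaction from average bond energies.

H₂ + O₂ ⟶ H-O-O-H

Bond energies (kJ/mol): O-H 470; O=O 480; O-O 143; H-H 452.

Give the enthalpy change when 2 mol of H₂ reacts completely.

ΔH = −302 kJ

Bonds broken (reactants):
  H-H: 1 × 452 = 452
  O=O: 1 × 480 = 480
  Σ(broken) = 932 kJ
Bonds formed (products):
  O-H: 2 × 470 = 940
  O-O: 1 × 143 = 143
  Σ(formed) = 1083 kJ
ΔH = Σ(broken) − Σ(formed) = 932 − 1083 = −151 kJ
For 2× the reaction as written: 2 × (−151) = −302 kJ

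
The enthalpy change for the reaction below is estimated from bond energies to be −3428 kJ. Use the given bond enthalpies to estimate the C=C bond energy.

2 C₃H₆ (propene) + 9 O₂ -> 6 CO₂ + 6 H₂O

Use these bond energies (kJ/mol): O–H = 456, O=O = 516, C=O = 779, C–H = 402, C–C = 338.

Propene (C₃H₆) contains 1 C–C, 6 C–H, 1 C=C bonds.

Let D be the C=C bond energy.
Σ(broken) = 2×338 + 12×402 + 2×D + 9×516 = 10144 + 2D
Σ(formed) = 12×779 + 12×456 = 14820
ΔH = Σ(broken) − Σ(formed) = (10144 + 2D) − (14820) = −4676 + 2D
Setting this equal to −3428 kJ gives 2D = 1248, so D = 624 kJ/mol.

D(C=C) ≈ 624 kJ/mol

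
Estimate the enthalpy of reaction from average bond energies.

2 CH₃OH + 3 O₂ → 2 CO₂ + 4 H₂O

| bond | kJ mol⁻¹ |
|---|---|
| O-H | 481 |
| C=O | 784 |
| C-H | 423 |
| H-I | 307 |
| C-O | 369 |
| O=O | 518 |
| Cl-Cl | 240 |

Bonds broken (reactants):
  C-H: 6 × 423 = 2538
  C-O: 2 × 369 = 738
  O-H: 2 × 481 = 962
  O=O: 3 × 518 = 1554
  Σ(broken) = 5792 kJ
Bonds formed (products):
  C=O: 4 × 784 = 3136
  O-H: 8 × 481 = 3848
  Σ(formed) = 6984 kJ
ΔH = Σ(broken) − Σ(formed) = 5792 − 6984 = −1192 kJ

ΔH ≈ −1192 kJ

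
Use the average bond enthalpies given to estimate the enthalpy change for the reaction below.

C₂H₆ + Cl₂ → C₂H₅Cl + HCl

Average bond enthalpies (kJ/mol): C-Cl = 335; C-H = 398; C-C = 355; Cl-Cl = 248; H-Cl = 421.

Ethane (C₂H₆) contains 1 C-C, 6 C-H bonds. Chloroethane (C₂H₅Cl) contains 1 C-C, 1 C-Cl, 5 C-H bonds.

Bonds broken (reactants):
  C-C: 1 × 355 = 355
  C-H: 6 × 398 = 2388
  Cl-Cl: 1 × 248 = 248
  Σ(broken) = 2991 kJ
Bonds formed (products):
  C-C: 1 × 355 = 355
  C-Cl: 1 × 335 = 335
  C-H: 5 × 398 = 1990
  H-Cl: 1 × 421 = 421
  Σ(formed) = 3101 kJ
ΔH = Σ(broken) − Σ(formed) = 2991 − 3101 = −110 kJ

ΔH ≈ −110 kJ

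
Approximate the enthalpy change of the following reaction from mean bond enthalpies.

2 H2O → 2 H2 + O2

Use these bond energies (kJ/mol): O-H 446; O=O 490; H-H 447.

ΔH ≈ +400 kJ

Bonds broken (reactants):
  O-H: 4 × 446 = 1784
  Σ(broken) = 1784 kJ
Bonds formed (products):
  H-H: 2 × 447 = 894
  O=O: 1 × 490 = 490
  Σ(formed) = 1384 kJ
ΔH = Σ(broken) − Σ(formed) = 1784 − 1384 = +400 kJ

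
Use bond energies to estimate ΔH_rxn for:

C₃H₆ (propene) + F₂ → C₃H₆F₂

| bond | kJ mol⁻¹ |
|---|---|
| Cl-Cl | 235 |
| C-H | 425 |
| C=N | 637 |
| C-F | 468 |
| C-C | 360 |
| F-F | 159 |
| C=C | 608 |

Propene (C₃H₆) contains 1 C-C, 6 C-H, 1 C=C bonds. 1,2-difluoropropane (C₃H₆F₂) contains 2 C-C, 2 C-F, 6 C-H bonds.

Bonds broken (reactants):
  C-C: 1 × 360 = 360
  C-H: 6 × 425 = 2550
  C=C: 1 × 608 = 608
  F-F: 1 × 159 = 159
  Σ(broken) = 3677 kJ
Bonds formed (products):
  C-C: 2 × 360 = 720
  C-F: 2 × 468 = 936
  C-H: 6 × 425 = 2550
  Σ(formed) = 4206 kJ
ΔH = Σ(broken) − Σ(formed) = 3677 − 4206 = −529 kJ

ΔH ≈ −529 kJ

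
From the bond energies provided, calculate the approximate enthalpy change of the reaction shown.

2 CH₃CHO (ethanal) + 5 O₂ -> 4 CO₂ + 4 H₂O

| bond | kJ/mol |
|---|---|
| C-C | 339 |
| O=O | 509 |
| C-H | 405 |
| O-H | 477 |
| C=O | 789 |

Bonds broken (reactants):
  C-C: 2 × 339 = 678
  C-H: 8 × 405 = 3240
  C=O: 2 × 789 = 1578
  O=O: 5 × 509 = 2545
  Σ(broken) = 8041 kJ
Bonds formed (products):
  C=O: 8 × 789 = 6312
  O-H: 8 × 477 = 3816
  Σ(formed) = 10128 kJ
ΔH = Σ(broken) − Σ(formed) = 8041 − 10128 = −2087 kJ

ΔH ≈ −2087 kJ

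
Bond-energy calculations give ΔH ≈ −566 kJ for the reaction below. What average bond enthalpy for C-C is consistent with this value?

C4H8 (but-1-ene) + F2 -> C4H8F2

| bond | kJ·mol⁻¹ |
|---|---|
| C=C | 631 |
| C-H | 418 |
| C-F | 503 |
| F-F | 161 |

Let D be the C-C bond energy.
Σ(broken) = 2×D + 8×418 + 1×631 + 1×161 = 4136 + 2D
Σ(formed) = 3×D + 2×503 + 8×418 = 4350 + 3D
ΔH = Σ(broken) − Σ(formed) = (4136 + 2D) − (4350 + 3D) = −214 − D
Setting this equal to −566 kJ gives D = 352 kJ/mol.

D(C-C) ≈ 352 kJ/mol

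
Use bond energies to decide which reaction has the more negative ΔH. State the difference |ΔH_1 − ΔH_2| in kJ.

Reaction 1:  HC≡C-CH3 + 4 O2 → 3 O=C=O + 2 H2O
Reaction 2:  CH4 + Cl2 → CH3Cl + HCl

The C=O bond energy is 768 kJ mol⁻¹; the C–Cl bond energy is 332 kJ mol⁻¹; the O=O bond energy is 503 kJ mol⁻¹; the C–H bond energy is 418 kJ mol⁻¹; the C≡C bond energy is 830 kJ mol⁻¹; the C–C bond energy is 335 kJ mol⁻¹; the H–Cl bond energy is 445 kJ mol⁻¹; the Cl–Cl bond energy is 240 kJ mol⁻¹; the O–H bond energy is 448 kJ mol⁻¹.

Reaction 1:
  Bonds broken (reactants):
    C≡C: 1 × 830 = 830
    C–C: 1 × 335 = 335
    C–H: 4 × 418 = 1672
    O=O: 4 × 503 = 2012
    Σ(broken) = 4849 kJ
  Bonds formed (products):
    C=O: 6 × 768 = 4608
    O–H: 4 × 448 = 1792
    Σ(formed) = 6400 kJ
  ΔH_1 = 4849 − 6400 = −1551 kJ
Reaction 2:
  Bonds broken (reactants):
    C–H: 4 × 418 = 1672
    Cl–Cl: 1 × 240 = 240
    Σ(broken) = 1912 kJ
  Bonds formed (products):
    C–Cl: 1 × 332 = 332
    C–H: 3 × 418 = 1254
    H–Cl: 1 × 445 = 445
    Σ(formed) = 2031 kJ
  ΔH_2 = 1912 − 2031 = −119 kJ
ΔH_1 − ΔH_2 = −1432 kJ, so reaction 1 has the more negative ΔH; |ΔH_1 − ΔH_2| = 1432 kJ.

Reaction 1, by 1432 kJ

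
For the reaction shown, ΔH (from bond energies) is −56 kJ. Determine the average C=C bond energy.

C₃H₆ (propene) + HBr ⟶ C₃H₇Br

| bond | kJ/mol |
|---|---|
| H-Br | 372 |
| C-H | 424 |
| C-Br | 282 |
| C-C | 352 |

D(C=C) ≈ 630 kJ/mol

Let D be the C=C bond energy.
Σ(broken) = 1×352 + 6×424 + 1×D + 1×372 = 3268 + D
Σ(formed) = 1×282 + 2×352 + 7×424 = 3954
ΔH = Σ(broken) − Σ(formed) = (3268 + D) − (3954) = −686 + D
Setting this equal to −56 kJ gives D = 630 kJ/mol.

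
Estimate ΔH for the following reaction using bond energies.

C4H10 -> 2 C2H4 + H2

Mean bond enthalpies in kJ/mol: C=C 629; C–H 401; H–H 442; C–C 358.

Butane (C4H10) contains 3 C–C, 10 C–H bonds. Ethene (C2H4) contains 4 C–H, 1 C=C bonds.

ΔH ≈ +176 kJ

Bonds broken (reactants):
  C–C: 3 × 358 = 1074
  C–H: 10 × 401 = 4010
  Σ(broken) = 5084 kJ
Bonds formed (products):
  C–H: 8 × 401 = 3208
  C=C: 2 × 629 = 1258
  H–H: 1 × 442 = 442
  Σ(formed) = 4908 kJ
ΔH = Σ(broken) − Σ(formed) = 5084 − 4908 = +176 kJ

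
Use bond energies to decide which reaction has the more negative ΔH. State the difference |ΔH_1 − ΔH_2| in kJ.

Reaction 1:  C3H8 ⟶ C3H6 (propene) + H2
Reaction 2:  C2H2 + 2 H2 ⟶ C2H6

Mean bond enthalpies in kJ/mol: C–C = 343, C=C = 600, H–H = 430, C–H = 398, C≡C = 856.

Reaction 1:
  Bonds broken (reactants):
    C–C: 2 × 343 = 686
    C–H: 8 × 398 = 3184
    Σ(broken) = 3870 kJ
  Bonds formed (products):
    C–C: 1 × 343 = 343
    C–H: 6 × 398 = 2388
    C=C: 1 × 600 = 600
    H–H: 1 × 430 = 430
    Σ(formed) = 3761 kJ
  ΔH_1 = 3870 − 3761 = +109 kJ
Reaction 2:
  Bonds broken (reactants):
    C≡C: 1 × 856 = 856
    C–H: 2 × 398 = 796
    H–H: 2 × 430 = 860
    Σ(broken) = 2512 kJ
  Bonds formed (products):
    C–C: 1 × 343 = 343
    C–H: 6 × 398 = 2388
    Σ(formed) = 2731 kJ
  ΔH_2 = 2512 − 2731 = −219 kJ
ΔH_1 − ΔH_2 = +328 kJ, so reaction 2 has the more negative ΔH; |ΔH_1 − ΔH_2| = 328 kJ.

Reaction 2, by 328 kJ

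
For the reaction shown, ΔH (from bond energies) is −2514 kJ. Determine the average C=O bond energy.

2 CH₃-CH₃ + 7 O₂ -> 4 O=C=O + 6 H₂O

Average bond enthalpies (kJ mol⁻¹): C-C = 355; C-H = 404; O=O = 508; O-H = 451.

Let D be the C=O bond energy.
Σ(broken) = 2×355 + 12×404 + 7×508 = 9114
Σ(formed) = 8×D + 12×451 = 5412 + 8D
ΔH = Σ(broken) − Σ(formed) = (9114) − (5412 + 8D) = +3702 − 8D
Setting this equal to −2514 kJ gives 8D = 6216, so D = 777 kJ/mol.

D(C=O) ≈ 777 kJ/mol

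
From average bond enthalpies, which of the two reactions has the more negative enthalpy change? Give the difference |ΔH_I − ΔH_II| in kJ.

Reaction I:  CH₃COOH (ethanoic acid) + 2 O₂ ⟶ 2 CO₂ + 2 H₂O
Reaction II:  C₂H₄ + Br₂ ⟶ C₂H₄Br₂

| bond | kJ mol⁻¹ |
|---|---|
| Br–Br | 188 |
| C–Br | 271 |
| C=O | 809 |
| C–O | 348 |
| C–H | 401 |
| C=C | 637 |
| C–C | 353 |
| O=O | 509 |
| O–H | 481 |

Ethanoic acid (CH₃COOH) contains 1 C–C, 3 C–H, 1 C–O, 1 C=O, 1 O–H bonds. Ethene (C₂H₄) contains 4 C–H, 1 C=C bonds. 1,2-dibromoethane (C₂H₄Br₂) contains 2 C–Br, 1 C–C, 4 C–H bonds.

Reaction I:
  Bonds broken (reactants):
    C–C: 1 × 353 = 353
    C–H: 3 × 401 = 1203
    C–O: 1 × 348 = 348
    C=O: 1 × 809 = 809
    O–H: 1 × 481 = 481
    O=O: 2 × 509 = 1018
    Σ(broken) = 4212 kJ
  Bonds formed (products):
    C=O: 4 × 809 = 3236
    O–H: 4 × 481 = 1924
    Σ(formed) = 5160 kJ
  ΔH_I = 4212 − 5160 = −948 kJ
Reaction II:
  Bonds broken (reactants):
    Br–Br: 1 × 188 = 188
    C–H: 4 × 401 = 1604
    C=C: 1 × 637 = 637
    Σ(broken) = 2429 kJ
  Bonds formed (products):
    C–Br: 2 × 271 = 542
    C–C: 1 × 353 = 353
    C–H: 4 × 401 = 1604
    Σ(formed) = 2499 kJ
  ΔH_II = 2429 − 2499 = −70 kJ
ΔH_I − ΔH_II = −878 kJ, so reaction I has the more negative ΔH; |ΔH_I − ΔH_II| = 878 kJ.

Reaction I, by 878 kJ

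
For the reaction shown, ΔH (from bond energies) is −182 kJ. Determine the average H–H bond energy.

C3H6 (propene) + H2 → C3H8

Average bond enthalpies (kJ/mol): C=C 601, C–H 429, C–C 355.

Let D be the H–H bond energy.
Σ(broken) = 1×355 + 6×429 + 1×601 + 1×D = 3530 + D
Σ(formed) = 2×355 + 8×429 = 4142
ΔH = Σ(broken) − Σ(formed) = (3530 + D) − (4142) = −612 + D
Setting this equal to −182 kJ gives D = 430 kJ/mol.

D(H–H) ≈ 430 kJ/mol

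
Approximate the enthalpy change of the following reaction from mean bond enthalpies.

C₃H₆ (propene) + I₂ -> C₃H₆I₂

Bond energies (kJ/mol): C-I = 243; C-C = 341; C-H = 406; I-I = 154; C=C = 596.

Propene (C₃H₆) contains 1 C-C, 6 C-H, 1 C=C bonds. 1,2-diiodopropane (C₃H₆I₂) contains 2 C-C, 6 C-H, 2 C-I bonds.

Bonds broken (reactants):
  C-C: 1 × 341 = 341
  C-H: 6 × 406 = 2436
  C=C: 1 × 596 = 596
  I-I: 1 × 154 = 154
  Σ(broken) = 3527 kJ
Bonds formed (products):
  C-C: 2 × 341 = 682
  C-H: 6 × 406 = 2436
  C-I: 2 × 243 = 486
  Σ(formed) = 3604 kJ
ΔH = Σ(broken) − Σ(formed) = 3527 − 3604 = −77 kJ

ΔH ≈ −77 kJ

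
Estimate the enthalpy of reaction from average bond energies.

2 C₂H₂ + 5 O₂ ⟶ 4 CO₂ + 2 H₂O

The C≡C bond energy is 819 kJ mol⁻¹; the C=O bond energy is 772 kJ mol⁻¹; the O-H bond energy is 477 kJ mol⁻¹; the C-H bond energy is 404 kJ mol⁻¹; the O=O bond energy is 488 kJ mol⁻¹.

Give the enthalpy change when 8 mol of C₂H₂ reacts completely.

Bonds broken (reactants):
  C≡C: 2 × 819 = 1638
  C-H: 4 × 404 = 1616
  O=O: 5 × 488 = 2440
  Σ(broken) = 5694 kJ
Bonds formed (products):
  C=O: 8 × 772 = 6176
  O-H: 4 × 477 = 1908
  Σ(formed) = 8084 kJ
ΔH = Σ(broken) − Σ(formed) = 5694 − 8084 = −2390 kJ
For 4× the reaction as written: 4 × (−2390) = −9560 kJ

ΔH = −9560 kJ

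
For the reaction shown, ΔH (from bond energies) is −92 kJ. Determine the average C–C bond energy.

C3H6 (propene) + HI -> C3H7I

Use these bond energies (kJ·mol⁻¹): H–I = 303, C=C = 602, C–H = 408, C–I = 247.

Let D be the C–C bond energy.
Σ(broken) = 1×D + 6×408 + 1×602 + 1×303 = 3353 + D
Σ(formed) = 2×D + 7×408 + 1×247 = 3103 + 2D
ΔH = Σ(broken) − Σ(formed) = (3353 + D) − (3103 + 2D) = +250 − D
Setting this equal to −92 kJ gives D = 342 kJ/mol.

D(C–C) ≈ 342 kJ/mol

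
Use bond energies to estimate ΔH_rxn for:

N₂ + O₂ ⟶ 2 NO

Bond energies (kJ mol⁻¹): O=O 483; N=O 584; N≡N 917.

Bonds broken (reactants):
  N≡N: 1 × 917 = 917
  O=O: 1 × 483 = 483
  Σ(broken) = 1400 kJ
Bonds formed (products):
  N=O: 2 × 584 = 1168
  Σ(formed) = 1168 kJ
ΔH = Σ(broken) − Σ(formed) = 1400 − 1168 = +232 kJ

ΔH ≈ +232 kJ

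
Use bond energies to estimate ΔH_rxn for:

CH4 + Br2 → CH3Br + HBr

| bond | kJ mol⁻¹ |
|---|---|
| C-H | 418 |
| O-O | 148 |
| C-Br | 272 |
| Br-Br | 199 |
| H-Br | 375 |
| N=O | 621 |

ΔH ≈ −30 kJ

Bonds broken (reactants):
  Br-Br: 1 × 199 = 199
  C-H: 4 × 418 = 1672
  Σ(broken) = 1871 kJ
Bonds formed (products):
  C-Br: 1 × 272 = 272
  C-H: 3 × 418 = 1254
  H-Br: 1 × 375 = 375
  Σ(formed) = 1901 kJ
ΔH = Σ(broken) − Σ(formed) = 1871 − 1901 = −30 kJ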